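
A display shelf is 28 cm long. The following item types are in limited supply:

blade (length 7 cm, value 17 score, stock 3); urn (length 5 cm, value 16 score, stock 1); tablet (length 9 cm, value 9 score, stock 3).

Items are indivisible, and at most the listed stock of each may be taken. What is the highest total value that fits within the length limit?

67 score

Top feasible selections:
- 3×blade + 1×urn: length 26, value 67
- 2×blade + 1×urn + 1×tablet: length 28, value 59
- 3×blade: length 21, value 51
Best: 67 score.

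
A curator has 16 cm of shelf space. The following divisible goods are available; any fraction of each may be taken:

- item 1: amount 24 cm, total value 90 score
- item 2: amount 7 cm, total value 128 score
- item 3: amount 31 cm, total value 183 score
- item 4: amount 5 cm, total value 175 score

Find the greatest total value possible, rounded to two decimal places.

Take in order of value per unit:
- item 4 (175/5 per unit): all 5 → value 175, running total 175.00
- item 2 (128/7 per unit): all 7 → value 128, running total 303.00
- item 3 (183/31 per unit): 4 of 31 → value 4×183/31 = 23.6129, running total 326.61
Total 326.61.

326.61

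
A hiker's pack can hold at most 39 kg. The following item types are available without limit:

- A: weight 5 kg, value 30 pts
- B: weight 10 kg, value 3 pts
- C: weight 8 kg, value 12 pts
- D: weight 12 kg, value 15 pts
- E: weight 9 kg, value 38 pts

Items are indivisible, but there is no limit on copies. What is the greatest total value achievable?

218 pts

Best value-per-unit is A at 30/5; filling with it alone gives 7×30 = 210.
Optimal mix: 6×A + 1×E → weight 39, value 218.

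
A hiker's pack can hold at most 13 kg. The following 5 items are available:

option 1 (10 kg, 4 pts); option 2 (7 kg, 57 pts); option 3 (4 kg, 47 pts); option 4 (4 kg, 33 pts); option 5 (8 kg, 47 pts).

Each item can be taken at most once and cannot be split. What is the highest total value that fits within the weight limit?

104 pts

This is a 0/1 knapsack; check combinations near the capacity.
- option 2+option 3: weight 7+4=11, value 57+47=104
- option 3+option 5: weight 4+8=12, value 47+47=94
- option 2+option 4: weight 7+4=11, value 57+33=90
Best: 104 pts.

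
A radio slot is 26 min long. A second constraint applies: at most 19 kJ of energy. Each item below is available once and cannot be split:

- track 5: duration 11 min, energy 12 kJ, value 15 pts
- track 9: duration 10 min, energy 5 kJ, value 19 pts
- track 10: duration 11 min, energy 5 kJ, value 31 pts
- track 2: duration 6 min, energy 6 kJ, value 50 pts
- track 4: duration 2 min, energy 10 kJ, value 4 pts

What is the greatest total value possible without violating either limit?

81 pts

Feasible sets respecting both limits:
- track 10+track 2: duration 17, energy 11, value 81
- track 9+track 2: duration 16, energy 11, value 69
- track 5+track 2: duration 17, energy 18, value 65
Best: 81 pts.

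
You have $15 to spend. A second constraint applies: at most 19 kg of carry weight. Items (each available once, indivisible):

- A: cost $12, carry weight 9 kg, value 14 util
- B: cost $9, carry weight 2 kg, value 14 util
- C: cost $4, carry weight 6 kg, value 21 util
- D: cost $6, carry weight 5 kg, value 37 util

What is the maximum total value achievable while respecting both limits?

Feasible sets respecting both limits:
- C+D: cost 10, carry weight 11, value 58
- B+D: cost 15, carry weight 7, value 51
- D: cost 6, carry weight 5, value 37
- B+C: cost 13, carry weight 8, value 35
Best: 58 util.

58 util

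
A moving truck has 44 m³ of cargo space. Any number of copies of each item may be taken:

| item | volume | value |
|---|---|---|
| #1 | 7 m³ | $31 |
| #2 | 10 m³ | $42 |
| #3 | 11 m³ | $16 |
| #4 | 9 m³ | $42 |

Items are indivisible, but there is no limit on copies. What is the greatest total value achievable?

$199

Best value-per-unit is #4 at 42/9; filling with it alone gives 4×42 = 168.
Optimal mix: 1×#1 + 1×#2 + 3×#4 → volume 44, value 199.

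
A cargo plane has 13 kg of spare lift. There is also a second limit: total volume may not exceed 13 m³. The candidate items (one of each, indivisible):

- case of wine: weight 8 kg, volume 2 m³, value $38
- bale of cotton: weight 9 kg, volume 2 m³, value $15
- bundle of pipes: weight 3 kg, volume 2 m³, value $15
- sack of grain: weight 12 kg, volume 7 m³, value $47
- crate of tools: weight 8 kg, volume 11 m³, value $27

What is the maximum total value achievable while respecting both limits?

$53

Feasible sets respecting both limits:
- case of wine+bundle of pipes: weight 11, volume 4, value 53
- sack of grain: weight 12, volume 7, value 47
- bundle of pipes+crate of tools: weight 11, volume 13, value 42
- case of wine: weight 8, volume 2, value 38
Best: $53.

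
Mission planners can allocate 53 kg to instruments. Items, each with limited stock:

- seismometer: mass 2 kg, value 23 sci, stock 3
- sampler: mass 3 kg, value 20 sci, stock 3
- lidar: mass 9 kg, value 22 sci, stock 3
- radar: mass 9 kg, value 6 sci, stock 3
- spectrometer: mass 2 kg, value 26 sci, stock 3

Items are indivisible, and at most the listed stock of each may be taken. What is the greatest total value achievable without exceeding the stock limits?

Top feasible selections:
- 3×seismometer + 3×sampler + 3×lidar + 3×spectrometer: mass 48, value 273
- 3×seismometer + 3×sampler + 2×lidar + 1×radar + 3×spectrometer: mass 48, value 257
Best: 273 sci.

273 sci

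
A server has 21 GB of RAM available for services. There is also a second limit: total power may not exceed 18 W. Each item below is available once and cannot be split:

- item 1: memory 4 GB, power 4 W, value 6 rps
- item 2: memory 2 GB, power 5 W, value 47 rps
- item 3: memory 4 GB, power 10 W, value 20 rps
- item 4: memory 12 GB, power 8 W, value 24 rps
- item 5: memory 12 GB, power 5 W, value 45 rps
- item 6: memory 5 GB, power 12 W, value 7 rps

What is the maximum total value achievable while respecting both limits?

Feasible sets respecting both limits:
- item 1+item 2+item 5: memory 18, power 14, value 98
- item 2+item 5: memory 14, power 10, value 92
- item 1+item 2+item 4: memory 18, power 17, value 77
- item 2+item 4: memory 14, power 13, value 71
Best: 98 rps.

98 rps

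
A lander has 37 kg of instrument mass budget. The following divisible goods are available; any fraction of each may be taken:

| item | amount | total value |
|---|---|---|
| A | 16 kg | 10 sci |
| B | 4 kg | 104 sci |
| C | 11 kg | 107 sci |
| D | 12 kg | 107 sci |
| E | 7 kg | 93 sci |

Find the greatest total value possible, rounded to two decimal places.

412.88

Take in order of value per unit:
- B (104/4 per unit): all 4 → value 104, running total 104.00
- E (93/7 per unit): all 7 → value 93, running total 197.00
- C (107/11 per unit): all 11 → value 107, running total 304.00
- D (107/12 per unit): all 12 → value 107, running total 411.00
- A (10/16 per unit): 3 of 16 → value 3×10/16 = 1.8750, running total 412.88
Total 412.88.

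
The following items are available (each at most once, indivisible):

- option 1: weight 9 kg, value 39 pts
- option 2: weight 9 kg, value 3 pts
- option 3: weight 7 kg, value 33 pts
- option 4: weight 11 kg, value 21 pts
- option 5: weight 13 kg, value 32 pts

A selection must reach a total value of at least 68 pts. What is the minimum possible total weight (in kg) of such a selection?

16

Subsets with value ≥ 68, sorted by total weight:
- option 1+option 3: weight 16, value 72
- option 1+option 5: weight 22, value 71
- option 1+option 2+option 3: weight 25, value 75
Minimum weight: 16 kg.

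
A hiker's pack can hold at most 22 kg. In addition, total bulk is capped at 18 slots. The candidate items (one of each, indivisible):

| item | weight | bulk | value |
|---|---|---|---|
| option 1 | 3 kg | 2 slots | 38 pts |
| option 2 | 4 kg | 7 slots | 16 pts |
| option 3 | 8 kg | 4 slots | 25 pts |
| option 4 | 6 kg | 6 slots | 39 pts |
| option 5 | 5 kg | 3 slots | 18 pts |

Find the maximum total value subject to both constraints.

120 pts

Feasible sets respecting both limits:
- option 1+option 3+option 4+option 5: weight 22, bulk 15, value 120
- option 1+option 2+option 4+option 5: weight 18, bulk 18, value 111
- option 1+option 3+option 4: weight 17, bulk 12, value 102
Best: 120 pts.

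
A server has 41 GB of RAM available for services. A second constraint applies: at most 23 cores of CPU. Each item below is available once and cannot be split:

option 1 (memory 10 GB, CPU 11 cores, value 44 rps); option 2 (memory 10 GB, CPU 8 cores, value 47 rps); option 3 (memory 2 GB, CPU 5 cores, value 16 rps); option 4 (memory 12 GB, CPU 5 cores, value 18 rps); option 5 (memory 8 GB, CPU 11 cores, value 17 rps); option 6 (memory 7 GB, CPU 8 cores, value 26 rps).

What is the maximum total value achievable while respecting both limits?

Feasible sets respecting both limits:
- option 1+option 2: memory 20, CPU 19, value 91
- option 2+option 4+option 6: memory 29, CPU 21, value 91
- option 2+option 3+option 6: memory 19, CPU 21, value 89
- option 2+option 3+option 4: memory 24, CPU 18, value 81
Best: 91 rps.

91 rps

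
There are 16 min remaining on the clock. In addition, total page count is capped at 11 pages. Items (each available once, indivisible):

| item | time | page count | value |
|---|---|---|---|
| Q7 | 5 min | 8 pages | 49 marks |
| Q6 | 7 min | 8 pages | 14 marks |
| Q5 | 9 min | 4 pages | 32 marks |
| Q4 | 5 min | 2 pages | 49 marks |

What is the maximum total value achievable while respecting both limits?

Feasible sets respecting both limits:
- Q7+Q4: time 10, page count 10, value 98
- Q5+Q4: time 14, page count 6, value 81
- Q6+Q4: time 12, page count 10, value 63
- Q7: time 5, page count 8, value 49
Best: 98 marks.

98 marks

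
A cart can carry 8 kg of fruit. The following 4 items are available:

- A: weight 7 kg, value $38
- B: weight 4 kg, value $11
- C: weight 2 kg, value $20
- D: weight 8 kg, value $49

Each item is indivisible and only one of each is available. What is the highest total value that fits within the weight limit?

$49

Check high-value combinations within 8 kg:
- D: weight 8, value 49
- A: weight 7, value 38
- B+C: weight 4+2=6, value 11+20=31
- C: weight 2, value 20
Best: $49.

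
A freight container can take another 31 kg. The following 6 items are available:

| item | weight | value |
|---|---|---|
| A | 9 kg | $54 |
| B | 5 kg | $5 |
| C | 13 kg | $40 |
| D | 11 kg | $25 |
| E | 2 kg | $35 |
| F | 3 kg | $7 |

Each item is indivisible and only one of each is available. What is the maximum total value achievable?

$136

Check high-value combinations within 31 kg:
- A+C+E+F: weight 9+13+2+3=27, value 54+40+35+7=136
- A+B+C+E: weight 9+5+13+2=29, value 54+5+40+35=134
- A+C+E: weight 9+13+2=24, value 54+40+35=129
- A+B+D+E+F: weight 9+5+11+2+3=30, value 54+5+25+35+7=126
Best: $136.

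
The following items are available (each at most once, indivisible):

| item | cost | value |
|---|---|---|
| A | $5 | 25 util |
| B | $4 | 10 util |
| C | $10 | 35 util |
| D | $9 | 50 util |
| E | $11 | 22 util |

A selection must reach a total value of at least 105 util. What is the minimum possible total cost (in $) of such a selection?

Subsets with value ≥ 105, sorted by total cost:
- A+C+D: cost 24, value 110
- A+B+C+D: cost 28, value 120
- A+B+D+E: cost 29, value 107
Minimum cost: 24 $.

24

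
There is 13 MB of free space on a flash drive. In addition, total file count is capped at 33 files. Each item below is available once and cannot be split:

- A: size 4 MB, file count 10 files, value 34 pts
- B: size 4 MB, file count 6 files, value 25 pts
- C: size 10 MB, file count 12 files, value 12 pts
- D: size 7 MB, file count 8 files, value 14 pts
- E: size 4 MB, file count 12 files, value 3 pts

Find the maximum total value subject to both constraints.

62 pts

Feasible sets respecting both limits:
- A+B+E: size 12, file count 28, value 62
- A+B: size 8, file count 16, value 59
- A+D: size 11, file count 18, value 48
Best: 62 pts.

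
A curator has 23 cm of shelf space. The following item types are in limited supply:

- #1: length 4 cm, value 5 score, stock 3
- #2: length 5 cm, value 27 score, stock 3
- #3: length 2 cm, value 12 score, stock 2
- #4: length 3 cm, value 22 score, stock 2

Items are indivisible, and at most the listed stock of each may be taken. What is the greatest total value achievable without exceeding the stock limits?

137 score

Best selections within length 23 and stock limits:
- 3×#2 + 1×#3 + 2×#4: length 23, value 137
- 3×#2 + 2×#3 + 1×#4: length 22, value 127
- 3×#2 + 2×#4: length 21, value 125
- 2×#2 + 2×#3 + 2×#4: length 20, value 122
Best: 137 score.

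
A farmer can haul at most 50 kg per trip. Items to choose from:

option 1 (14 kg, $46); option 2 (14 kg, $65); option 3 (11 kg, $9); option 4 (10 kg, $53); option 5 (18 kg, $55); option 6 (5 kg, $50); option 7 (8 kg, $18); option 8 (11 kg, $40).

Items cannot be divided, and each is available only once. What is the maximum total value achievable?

$226

Check high-value combinations within 50 kg:
- option 2+option 4+option 6+option 7+option 8: weight 14+10+5+8+11=48, value 65+53+50+18+40=226
- option 2+option 4+option 5+option 6: weight 14+10+18+5=47, value 65+53+55+50=223
- option 1+option 2+option 4+option 6: weight 14+14+10+5=43, value 46+65+53+50=214
Best: $226.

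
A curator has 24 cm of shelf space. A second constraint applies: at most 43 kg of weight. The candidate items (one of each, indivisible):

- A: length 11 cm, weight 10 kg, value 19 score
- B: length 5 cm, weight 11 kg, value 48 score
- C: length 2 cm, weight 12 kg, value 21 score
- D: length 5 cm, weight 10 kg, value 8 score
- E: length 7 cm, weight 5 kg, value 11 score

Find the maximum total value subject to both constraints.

Feasible sets respecting both limits:
- A+B+C+D: length 23, weight 43, value 96
- A+B+C: length 18, weight 33, value 88
- B+C+D+E: length 19, weight 38, value 88
- B+C+E: length 14, weight 28, value 80
Best: 96 score.

96 score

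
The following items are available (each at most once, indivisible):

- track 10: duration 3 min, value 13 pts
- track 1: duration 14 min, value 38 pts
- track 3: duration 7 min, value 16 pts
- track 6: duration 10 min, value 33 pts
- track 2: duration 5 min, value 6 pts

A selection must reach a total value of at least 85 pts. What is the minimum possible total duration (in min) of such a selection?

31

Subsets with value ≥ 85, sorted by total duration:
- track 1+track 3+track 6: duration 31, value 87
- track 10+track 1+track 6+track 2: duration 32, value 90
Minimum duration: 31 min.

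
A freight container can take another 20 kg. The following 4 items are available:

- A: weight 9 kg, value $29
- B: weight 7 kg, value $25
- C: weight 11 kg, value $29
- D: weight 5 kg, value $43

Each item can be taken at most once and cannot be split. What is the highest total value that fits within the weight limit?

$72

Check high-value combinations within 20 kg:
- A+D: weight 9+5=14, value 29+43=72
- C+D: weight 11+5=16, value 29+43=72
- B+D: weight 7+5=12, value 25+43=68
- A+C: weight 9+11=20, value 29+29=58
Best: $72.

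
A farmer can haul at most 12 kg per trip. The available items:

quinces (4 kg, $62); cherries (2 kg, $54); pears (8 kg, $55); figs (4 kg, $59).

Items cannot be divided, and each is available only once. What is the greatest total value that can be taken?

Check high-value combinations within 12 kg:
- quinces+cherries+figs: weight 4+2+4=10, value 62+54+59=175
- quinces+figs: weight 4+4=8, value 62+59=121
- quinces+pears: weight 4+8=12, value 62+55=117
Best: $175.

$175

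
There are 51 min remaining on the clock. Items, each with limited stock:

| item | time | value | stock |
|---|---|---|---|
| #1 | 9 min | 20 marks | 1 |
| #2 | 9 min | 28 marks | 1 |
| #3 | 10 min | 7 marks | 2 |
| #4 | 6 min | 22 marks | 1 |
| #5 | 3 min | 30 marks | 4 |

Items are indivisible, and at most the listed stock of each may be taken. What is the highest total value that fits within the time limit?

197 marks

Best selections within time 51 and stock limits:
- 1×#1 + 1×#2 + 1×#3 + 1×#4 + 4×#5: time 46, value 197
- 1×#1 + 1×#2 + 1×#4 + 4×#5: time 36, value 190
- 1×#2 + 2×#3 + 1×#4 + 4×#5: time 47, value 184
Best: 197 marks.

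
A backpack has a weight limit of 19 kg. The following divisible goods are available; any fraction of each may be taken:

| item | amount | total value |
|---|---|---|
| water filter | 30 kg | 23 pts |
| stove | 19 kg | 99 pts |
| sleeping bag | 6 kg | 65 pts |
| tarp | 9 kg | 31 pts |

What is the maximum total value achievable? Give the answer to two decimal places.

132.74

Take in order of value per unit:
- sleeping bag (65/6 per unit): all 6 → value 65, running total 65.00
- stove (99/19 per unit): 13 of 19 → value 13×99/19 = 67.7368, running total 132.74
Total 132.74.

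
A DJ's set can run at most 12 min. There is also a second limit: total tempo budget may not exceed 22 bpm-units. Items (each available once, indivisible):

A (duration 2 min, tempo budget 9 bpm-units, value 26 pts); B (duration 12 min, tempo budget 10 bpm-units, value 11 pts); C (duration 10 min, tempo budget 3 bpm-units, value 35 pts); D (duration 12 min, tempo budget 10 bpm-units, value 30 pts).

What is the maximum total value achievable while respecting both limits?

61 pts

Feasible sets respecting both limits:
- A+C: duration 12, tempo budget 12, value 61
- C: duration 10, tempo budget 3, value 35
- D: duration 12, tempo budget 10, value 30
- A: duration 2, tempo budget 9, value 26
Best: 61 pts.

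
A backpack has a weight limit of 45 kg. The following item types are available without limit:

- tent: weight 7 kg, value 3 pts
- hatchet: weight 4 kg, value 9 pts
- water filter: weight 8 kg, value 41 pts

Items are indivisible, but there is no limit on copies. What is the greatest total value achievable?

214 pts

Best value-per-unit is water filter at 41/8; filling with it alone gives 5×41 = 205.
Optimal mix: 1×hatchet + 5×water filter → weight 44, value 214.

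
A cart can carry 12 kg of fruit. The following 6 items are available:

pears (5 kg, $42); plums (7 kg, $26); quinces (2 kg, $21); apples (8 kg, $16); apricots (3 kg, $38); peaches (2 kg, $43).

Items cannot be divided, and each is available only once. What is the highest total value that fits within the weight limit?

This is a 0/1 knapsack; check combinations near the capacity.
- pears+quinces+apricots+peaches: weight 5+2+3+2=12, value 42+21+38+43=144
- pears+apricots+peaches: weight 5+3+2=10, value 42+38+43=123
- plums+apricots+peaches: weight 7+3+2=12, value 26+38+43=107
- pears+quinces+peaches: weight 5+2+2=9, value 42+21+43=106
Best: $144.

$144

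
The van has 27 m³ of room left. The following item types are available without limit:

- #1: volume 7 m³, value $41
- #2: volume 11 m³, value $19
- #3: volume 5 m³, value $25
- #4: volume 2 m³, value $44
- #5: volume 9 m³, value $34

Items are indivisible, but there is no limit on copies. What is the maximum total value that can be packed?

$572

Best value-per-unit is #4 at 44/2, and filling with it alone uses volume 13×2=26. No mix of the others beats 13×44 = 572.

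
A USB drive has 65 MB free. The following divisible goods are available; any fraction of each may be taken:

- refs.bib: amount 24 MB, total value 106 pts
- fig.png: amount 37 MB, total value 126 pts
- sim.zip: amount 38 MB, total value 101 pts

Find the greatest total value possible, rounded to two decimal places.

242.63

Take in order of value per unit:
- refs.bib (106/24 per unit): all 24 → value 106, running total 106.00
- fig.png (126/37 per unit): all 37 → value 126, running total 232.00
- sim.zip (101/38 per unit): 4 of 38 → value 4×101/38 = 10.6316, running total 242.63
Total 242.63.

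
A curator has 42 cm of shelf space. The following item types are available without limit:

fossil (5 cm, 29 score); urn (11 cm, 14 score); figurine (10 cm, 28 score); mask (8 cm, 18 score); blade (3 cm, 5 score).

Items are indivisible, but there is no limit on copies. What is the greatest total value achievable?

232 score

Best value-per-unit is fossil at 29/5, and filling with it alone uses length 8×5=40. No mix of the others beats 8×29 = 232.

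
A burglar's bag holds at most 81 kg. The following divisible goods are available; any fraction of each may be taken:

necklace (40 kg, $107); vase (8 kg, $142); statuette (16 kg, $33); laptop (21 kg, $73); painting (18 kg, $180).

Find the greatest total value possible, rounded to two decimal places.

485.95

Take in order of value per unit:
- vase (142/8 per unit): all 8 → value 142, running total 142.00
- painting (180/18 per unit): all 18 → value 180, running total 322.00
- laptop (73/21 per unit): all 21 → value 73, running total 395.00
- necklace (107/40 per unit): 34 of 40 → value 34×107/40 = 90.9500, running total 485.95
Total 485.95.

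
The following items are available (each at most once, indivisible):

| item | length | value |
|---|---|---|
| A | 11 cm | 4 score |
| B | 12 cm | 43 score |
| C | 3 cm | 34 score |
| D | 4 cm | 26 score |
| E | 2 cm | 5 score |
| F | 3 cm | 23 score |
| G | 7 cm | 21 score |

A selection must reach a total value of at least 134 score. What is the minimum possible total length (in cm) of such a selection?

29

Subsets with value ≥ 134, sorted by total length:
- B+C+D+F+G: length 29, value 147
- B+C+D+E+F+G: length 31, value 152
- A+B+C+D+E+F: length 35, value 135
- A+B+C+D+F+G: length 40, value 151
Minimum length: 29 cm.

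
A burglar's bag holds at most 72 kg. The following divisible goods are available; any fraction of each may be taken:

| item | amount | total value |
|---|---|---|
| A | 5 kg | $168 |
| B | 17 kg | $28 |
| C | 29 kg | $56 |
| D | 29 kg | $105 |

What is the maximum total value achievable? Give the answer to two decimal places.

343.82

Take in order of value per unit:
- A (168/5 per unit): all 5 → value 168, running total 168.00
- D (105/29 per unit): all 29 → value 105, running total 273.00
- C (56/29 per unit): all 29 → value 56, running total 329.00
- B (28/17 per unit): 9 of 17 → value 9×28/17 = 14.8235, running total 343.82
Total 343.82.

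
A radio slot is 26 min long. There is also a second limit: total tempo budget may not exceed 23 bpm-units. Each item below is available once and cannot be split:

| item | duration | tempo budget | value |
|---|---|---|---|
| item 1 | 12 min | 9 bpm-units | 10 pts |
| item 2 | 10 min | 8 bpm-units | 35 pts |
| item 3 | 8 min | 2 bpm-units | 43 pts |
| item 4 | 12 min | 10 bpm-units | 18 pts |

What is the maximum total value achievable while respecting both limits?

78 pts

Feasible sets respecting both limits:
- item 2+item 3: duration 18, tempo budget 10, value 78
- item 3+item 4: duration 20, tempo budget 12, value 61
- item 1+item 3: duration 20, tempo budget 11, value 53
- item 2+item 4: duration 22, tempo budget 18, value 53
Best: 78 pts.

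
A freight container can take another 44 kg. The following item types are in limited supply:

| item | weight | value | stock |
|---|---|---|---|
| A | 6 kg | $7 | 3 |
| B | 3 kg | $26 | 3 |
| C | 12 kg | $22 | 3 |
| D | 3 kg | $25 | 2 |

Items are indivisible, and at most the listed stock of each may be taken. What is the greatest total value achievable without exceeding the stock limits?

$172

Best selections within weight 44 and stock limits:
- 3×B + 2×C + 2×D: weight 39, value 172
- 2×A + 3×B + 1×C + 2×D: weight 39, value 164
Best: $172.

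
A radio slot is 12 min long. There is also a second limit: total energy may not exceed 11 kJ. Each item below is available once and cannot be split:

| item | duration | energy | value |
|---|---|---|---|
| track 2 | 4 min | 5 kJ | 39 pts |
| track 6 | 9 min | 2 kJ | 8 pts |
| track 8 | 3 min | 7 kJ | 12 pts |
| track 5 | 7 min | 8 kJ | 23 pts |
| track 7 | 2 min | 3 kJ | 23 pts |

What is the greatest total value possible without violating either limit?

Feasible sets respecting both limits:
- track 2+track 7: duration 6, energy 8, value 62
- track 5+track 7: duration 9, energy 11, value 46
- track 2: duration 4, energy 5, value 39
- track 8+track 7: duration 5, energy 10, value 35
Best: 62 pts.

62 pts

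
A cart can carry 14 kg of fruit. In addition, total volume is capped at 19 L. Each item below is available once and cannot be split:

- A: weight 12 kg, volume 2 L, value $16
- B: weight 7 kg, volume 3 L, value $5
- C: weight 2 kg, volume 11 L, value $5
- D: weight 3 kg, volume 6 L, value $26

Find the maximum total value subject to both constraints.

Feasible sets respecting both limits:
- B+D: weight 10, volume 9, value 31
- C+D: weight 5, volume 17, value 31
- D: weight 3, volume 6, value 26
Best: $31.

$31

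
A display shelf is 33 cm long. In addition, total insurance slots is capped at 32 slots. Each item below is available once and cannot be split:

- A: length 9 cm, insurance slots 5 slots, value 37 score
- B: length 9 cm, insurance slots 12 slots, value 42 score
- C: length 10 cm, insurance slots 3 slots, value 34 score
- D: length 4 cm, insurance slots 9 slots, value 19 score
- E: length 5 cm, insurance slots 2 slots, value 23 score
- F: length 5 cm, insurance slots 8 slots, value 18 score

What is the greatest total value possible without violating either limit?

136 score

Feasible sets respecting both limits:
- A+B+C+E: length 33, insurance slots 22, value 136
- A+B+C+D: length 32, insurance slots 29, value 132
- A+B+C+F: length 33, insurance slots 28, value 131
- A+C+D+E+F: length 33, insurance slots 27, value 131
Best: 136 score.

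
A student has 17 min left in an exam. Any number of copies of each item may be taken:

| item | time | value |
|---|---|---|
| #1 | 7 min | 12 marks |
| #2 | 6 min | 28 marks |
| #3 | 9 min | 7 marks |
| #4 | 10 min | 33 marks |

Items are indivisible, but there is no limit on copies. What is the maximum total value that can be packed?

61 marks

Best value-per-unit is #2 at 28/6; filling with it alone gives 2×28 = 56.
Optimal mix: 1×#2 + 1×#4 → time 16, value 61.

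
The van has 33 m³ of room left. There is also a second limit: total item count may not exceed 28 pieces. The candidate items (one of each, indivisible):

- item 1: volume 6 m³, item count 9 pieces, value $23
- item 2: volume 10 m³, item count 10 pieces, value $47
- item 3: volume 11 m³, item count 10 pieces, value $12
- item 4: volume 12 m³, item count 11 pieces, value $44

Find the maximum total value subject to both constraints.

$91

Feasible sets respecting both limits:
- item 2+item 4: volume 22, item count 21, value 91
- item 1+item 2: volume 16, item count 19, value 70
- item 1+item 4: volume 18, item count 20, value 67
Best: $91.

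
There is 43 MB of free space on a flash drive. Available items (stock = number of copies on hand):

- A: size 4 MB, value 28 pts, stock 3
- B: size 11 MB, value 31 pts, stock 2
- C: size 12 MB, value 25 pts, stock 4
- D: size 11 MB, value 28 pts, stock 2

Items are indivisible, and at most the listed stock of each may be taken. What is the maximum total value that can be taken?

146 pts

Best selections within size 43 and stock limits:
- 3×A + 2×B: size 34, value 146
- 2×A + 2×B + 1×D: size 41, value 146
Best: 146 pts.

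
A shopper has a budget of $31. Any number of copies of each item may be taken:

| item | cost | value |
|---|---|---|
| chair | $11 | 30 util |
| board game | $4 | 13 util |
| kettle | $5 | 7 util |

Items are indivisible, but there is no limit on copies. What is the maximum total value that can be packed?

95 util

Best value-per-unit is board game at 13/4; filling with it alone gives 7×13 = 91.
Optimal mix: 1×chair + 5×board game → cost 31, value 95.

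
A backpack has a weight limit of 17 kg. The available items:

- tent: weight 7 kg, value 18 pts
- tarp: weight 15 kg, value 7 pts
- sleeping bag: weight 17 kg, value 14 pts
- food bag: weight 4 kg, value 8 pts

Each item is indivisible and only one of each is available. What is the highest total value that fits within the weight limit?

26 pts

This is a 0/1 knapsack; check combinations near the capacity.
- tent+food bag: weight 7+4=11, value 18+8=26
- tent: weight 7, value 18
- sleeping bag: weight 17, value 14
- food bag: weight 4, value 8
- tarp: weight 15, value 7
Best: 26 pts.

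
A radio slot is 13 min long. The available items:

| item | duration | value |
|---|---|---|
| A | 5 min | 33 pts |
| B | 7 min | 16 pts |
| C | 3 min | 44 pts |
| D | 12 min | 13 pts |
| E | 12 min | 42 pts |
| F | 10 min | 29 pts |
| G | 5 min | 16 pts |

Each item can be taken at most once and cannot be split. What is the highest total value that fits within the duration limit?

93 pts

Check high-value combinations within 13 min:
- A+C+G: duration 5+3+5=13, value 33+44+16=93
- A+C: duration 5+3=8, value 33+44=77
- C+F: duration 3+10=13, value 44+29=73
- C+G: duration 3+5=8, value 44+16=60
Best: 93 pts.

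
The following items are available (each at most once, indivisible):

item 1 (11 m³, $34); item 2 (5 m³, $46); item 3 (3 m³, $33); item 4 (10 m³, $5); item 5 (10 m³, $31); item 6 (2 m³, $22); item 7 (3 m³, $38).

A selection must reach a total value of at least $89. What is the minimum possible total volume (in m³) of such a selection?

8

Subsets with value ≥ 89, sorted by total volume:
- item 3+item 6+item 7: volume 8, value 93
- item 2+item 6+item 7: volume 10, value 106
Minimum volume: 8 m³.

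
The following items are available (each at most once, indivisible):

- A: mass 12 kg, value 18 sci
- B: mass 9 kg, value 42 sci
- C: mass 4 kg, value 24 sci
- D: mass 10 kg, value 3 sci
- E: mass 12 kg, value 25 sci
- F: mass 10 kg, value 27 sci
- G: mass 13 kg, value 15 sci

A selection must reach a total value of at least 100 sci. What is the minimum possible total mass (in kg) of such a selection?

35

Subsets with value ≥ 100, sorted by total mass:
- B+C+E+F: mass 35, value 118
- A+B+C+F: mass 35, value 111
Minimum mass: 35 kg.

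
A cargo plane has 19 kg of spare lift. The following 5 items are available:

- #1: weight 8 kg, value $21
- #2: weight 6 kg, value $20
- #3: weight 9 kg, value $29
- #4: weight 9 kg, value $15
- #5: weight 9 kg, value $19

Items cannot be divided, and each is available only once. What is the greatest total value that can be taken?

$50

Check high-value combinations within 19 kg:
- #1+#3: weight 8+9=17, value 21+29=50
- #2+#3: weight 6+9=15, value 20+29=49
- #3+#5: weight 9+9=18, value 29+19=48
Best: $50.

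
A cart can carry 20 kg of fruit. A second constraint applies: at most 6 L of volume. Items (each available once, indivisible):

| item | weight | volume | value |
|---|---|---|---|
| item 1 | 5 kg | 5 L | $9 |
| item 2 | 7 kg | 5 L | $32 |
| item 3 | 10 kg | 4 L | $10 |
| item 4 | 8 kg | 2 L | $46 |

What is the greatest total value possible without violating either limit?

$56

Feasible sets respecting both limits:
- item 3+item 4: weight 18, volume 6, value 56
- item 4: weight 8, volume 2, value 46
- item 2: weight 7, volume 5, value 32
- item 3: weight 10, volume 4, value 10
Best: $56.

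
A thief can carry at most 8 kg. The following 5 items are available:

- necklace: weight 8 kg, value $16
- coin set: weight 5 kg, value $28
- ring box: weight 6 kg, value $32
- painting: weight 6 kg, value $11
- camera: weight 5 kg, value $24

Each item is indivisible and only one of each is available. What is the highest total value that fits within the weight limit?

$32

Check high-value combinations within 8 kg:
- ring box: weight 6, value 32
- coin set: weight 5, value 28
- camera: weight 5, value 24
- necklace: weight 8, value 16
Best: $32.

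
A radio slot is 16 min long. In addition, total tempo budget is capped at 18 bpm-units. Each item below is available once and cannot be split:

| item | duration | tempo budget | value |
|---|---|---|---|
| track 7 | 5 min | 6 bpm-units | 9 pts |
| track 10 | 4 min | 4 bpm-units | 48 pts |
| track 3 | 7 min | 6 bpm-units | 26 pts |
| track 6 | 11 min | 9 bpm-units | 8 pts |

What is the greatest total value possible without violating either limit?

Feasible sets respecting both limits:
- track 7+track 10+track 3: duration 16, tempo budget 16, value 83
- track 10+track 3: duration 11, tempo budget 10, value 74
- track 7+track 10: duration 9, tempo budget 10, value 57
- track 10+track 6: duration 15, tempo budget 13, value 56
Best: 83 pts.

83 pts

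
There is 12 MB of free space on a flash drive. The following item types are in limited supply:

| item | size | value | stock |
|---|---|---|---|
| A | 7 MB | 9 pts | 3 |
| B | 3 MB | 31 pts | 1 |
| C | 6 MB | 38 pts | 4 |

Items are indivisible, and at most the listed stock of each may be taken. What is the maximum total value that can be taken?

76 pts

Top feasible selections:
- 2×C: size 12, value 76
- 1×B + 1×C: size 9, value 69
Best: 76 pts.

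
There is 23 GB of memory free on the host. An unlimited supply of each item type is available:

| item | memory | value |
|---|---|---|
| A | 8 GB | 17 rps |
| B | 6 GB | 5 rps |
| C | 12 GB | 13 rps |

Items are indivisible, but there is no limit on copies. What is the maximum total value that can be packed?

Best value-per-unit is A at 17/8; filling with it alone gives 2×17 = 34.
Optimal mix: 2×A + 1×B → memory 22, value 39.

39 rps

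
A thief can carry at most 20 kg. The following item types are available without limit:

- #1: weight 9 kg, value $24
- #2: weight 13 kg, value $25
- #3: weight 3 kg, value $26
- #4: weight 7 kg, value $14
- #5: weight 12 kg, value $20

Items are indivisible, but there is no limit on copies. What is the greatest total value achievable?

$156

Best value-per-unit is #3 at 26/3, and filling with it alone uses weight 6×3=18. No mix of the others beats 6×26 = 156.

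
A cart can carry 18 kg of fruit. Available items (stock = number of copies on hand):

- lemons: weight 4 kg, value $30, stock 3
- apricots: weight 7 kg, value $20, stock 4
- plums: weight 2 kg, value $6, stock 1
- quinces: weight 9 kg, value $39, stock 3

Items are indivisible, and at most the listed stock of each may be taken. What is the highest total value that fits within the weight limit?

$99

Top feasible selections:
- 2×lemons + 1×quinces: weight 17, value 99
- 3×lemons + 1×plums: weight 14, value 96
Best: $99.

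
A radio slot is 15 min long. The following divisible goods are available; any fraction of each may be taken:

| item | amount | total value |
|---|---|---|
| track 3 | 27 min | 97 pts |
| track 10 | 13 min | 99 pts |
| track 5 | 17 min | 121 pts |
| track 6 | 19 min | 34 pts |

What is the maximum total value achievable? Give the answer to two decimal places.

113.24

Take in order of value per unit:
- track 10 (99/13 per unit): all 13 → value 99, running total 99.00
- track 5 (121/17 per unit): 2 of 17 → value 2×121/17 = 14.2353, running total 113.24
Total 113.24.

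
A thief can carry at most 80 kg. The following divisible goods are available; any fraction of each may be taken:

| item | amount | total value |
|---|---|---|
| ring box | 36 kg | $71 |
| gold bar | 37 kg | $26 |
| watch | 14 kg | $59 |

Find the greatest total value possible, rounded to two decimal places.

151.08

Take in order of value per unit:
- watch (59/14 per unit): all 14 → value 59, running total 59.00
- ring box (71/36 per unit): all 36 → value 71, running total 130.00
- gold bar (26/37 per unit): 30 of 37 → value 30×26/37 = 21.0811, running total 151.08
Total 151.08.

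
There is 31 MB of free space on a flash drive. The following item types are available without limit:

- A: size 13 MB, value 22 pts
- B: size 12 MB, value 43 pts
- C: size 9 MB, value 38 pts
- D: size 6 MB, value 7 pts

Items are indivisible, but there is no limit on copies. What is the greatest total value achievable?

Best value-per-unit is C at 38/9; filling with it alone gives 3×38 = 114.
Optimal mix: 1×B + 2×C → size 30, value 119.

119 pts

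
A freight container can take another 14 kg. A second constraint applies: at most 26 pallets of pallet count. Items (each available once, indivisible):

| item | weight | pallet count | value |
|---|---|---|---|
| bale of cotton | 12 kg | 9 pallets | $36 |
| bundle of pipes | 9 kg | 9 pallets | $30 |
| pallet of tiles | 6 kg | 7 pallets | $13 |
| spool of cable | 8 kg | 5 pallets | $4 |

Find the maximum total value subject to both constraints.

$36

Feasible sets respecting both limits:
- bale of cotton: weight 12, pallet count 9, value 36
- bundle of pipes: weight 9, pallet count 9, value 30
- pallet of tiles+spool of cable: weight 14, pallet count 12, value 17
- pallet of tiles: weight 6, pallet count 7, value 13
Best: $36.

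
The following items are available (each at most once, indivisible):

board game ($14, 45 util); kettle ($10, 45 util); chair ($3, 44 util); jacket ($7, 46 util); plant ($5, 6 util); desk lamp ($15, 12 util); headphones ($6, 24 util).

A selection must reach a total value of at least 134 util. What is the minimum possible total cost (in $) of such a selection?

20

Subsets with value ≥ 134, sorted by total cost:
- kettle+chair+jacket: cost 20, value 135
- board game+chair+jacket: cost 24, value 135
Minimum cost: 20 $.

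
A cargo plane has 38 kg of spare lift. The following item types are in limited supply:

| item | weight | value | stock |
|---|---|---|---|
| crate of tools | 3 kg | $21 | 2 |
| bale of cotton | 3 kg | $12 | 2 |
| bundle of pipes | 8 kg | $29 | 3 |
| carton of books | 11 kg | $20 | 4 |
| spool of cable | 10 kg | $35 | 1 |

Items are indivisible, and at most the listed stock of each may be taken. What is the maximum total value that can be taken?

Best selections within weight 38 and stock limits:
- 2×crate of tools + 2×bale of cotton + 2×bundle of pipes + 1×spool of cable: weight 38, value 159
- 2×crate of tools + 2×bale of cotton + 3×bundle of pipes: weight 36, value 153
Best: $159.

$159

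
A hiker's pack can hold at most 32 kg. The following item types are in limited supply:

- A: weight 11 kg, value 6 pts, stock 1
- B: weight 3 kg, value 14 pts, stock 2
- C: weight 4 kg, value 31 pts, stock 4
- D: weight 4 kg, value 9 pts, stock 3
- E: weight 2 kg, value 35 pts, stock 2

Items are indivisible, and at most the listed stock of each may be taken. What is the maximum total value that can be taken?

Best selections within weight 32 and stock limits:
- 2×B + 4×C + 1×D + 2×E: weight 30, value 231
- 1×B + 4×C + 2×D + 2×E: weight 31, value 226
- 2×B + 4×C + 2×E: weight 26, value 222
- 4×C + 3×D + 2×E: weight 32, value 221
Best: 231 pts.

231 pts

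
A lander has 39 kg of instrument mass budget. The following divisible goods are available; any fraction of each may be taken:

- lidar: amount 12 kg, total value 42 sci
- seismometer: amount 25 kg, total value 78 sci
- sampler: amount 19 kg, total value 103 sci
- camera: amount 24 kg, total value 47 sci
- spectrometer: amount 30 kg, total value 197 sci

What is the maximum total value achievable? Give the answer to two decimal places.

245.79

Take in order of value per unit:
- spectrometer (197/30 per unit): all 30 → value 197, running total 197.00
- sampler (103/19 per unit): 9 of 19 → value 9×103/19 = 48.7895, running total 245.79
Total 245.79.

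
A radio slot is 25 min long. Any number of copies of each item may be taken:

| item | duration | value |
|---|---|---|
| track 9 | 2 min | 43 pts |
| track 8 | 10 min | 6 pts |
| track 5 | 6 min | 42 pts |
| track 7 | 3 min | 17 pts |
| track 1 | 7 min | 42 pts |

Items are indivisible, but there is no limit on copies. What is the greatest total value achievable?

Best value-per-unit is track 9 at 43/2, and filling with it alone uses duration 12×2=24. No mix of the others beats 12×43 = 516.

516 pts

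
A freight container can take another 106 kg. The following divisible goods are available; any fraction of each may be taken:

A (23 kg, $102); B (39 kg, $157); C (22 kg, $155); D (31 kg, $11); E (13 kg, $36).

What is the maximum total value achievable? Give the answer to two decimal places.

Take in order of value per unit:
- C (155/22 per unit): all 22 → value 155, running total 155.00
- A (102/23 per unit): all 23 → value 102, running total 257.00
- B (157/39 per unit): all 39 → value 157, running total 414.00
- E (36/13 per unit): all 13 → value 36, running total 450.00
- D (11/31 per unit): 9 of 31 → value 9×11/31 = 3.1935, running total 453.19
Total 453.19.

453.19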